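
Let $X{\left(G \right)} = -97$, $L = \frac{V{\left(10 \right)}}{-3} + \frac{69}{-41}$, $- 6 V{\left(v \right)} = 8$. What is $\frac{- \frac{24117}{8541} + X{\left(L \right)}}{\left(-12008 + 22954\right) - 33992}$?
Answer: $\frac{142099}{32805981} \approx 0.0043315$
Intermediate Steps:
$V{\left(v \right)} = - \frac{4}{3}$ ($V{\left(v \right)} = \left(- \frac{1}{6}\right) 8 = - \frac{4}{3}$)
$L = - \frac{457}{369}$ ($L = - \frac{4}{3 \left(-3\right)} + \frac{69}{-41} = \left(- \frac{4}{3}\right) \left(- \frac{1}{3}\right) + 69 \left(- \frac{1}{41}\right) = \frac{4}{9} - \frac{69}{41} = - \frac{457}{369} \approx -1.2385$)
$\frac{- \frac{24117}{8541} + X{\left(L \right)}}{\left(-12008 + 22954\right) - 33992} = \frac{- \frac{24117}{8541} - 97}{\left(-12008 + 22954\right) - 33992} = \frac{\left(-24117\right) \frac{1}{8541} - 97}{10946 - 33992} = \frac{- \frac{8039}{2847} - 97}{-23046} = \left(- \frac{284198}{2847}\right) \left(- \frac{1}{23046}\right) = \frac{142099}{32805981}$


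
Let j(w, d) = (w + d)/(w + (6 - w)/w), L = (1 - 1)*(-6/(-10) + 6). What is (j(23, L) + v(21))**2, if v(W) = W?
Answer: 127260961/262144 ≈ 485.46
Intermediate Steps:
L = 0 (L = 0*(-6*(-1/10) + 6) = 0*(3/5 + 6) = 0*(33/5) = 0)
j(w, d) = (d + w)/(w + (6 - w)/w)
(j(23, L) + v(21))**2 = (23*(0 + 23)/(6 + 23**2 - 1*23) + 21)**2 = (23*23/(6 + 529 - 23) + 21)**2 = (23*23/512 + 21)**2 = (23*(1/512)*23 + 21)**2 = (529/512 + 21)**2 = (11281/512)**2 = 127260961/262144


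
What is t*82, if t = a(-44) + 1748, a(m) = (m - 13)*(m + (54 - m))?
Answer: -109060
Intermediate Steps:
a(m) = -702 + 54*m (a(m) = (-13 + m)*54 = -702 + 54*m)
t = -1330 (t = (-702 + 54*(-44)) + 1748 = (-702 - 2376) + 1748 = -3078 + 1748 = -1330)
t*82 = -1330*82 = -109060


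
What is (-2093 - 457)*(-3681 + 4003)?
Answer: -821100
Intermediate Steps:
(-2093 - 457)*(-3681 + 4003) = -2550*322 = -821100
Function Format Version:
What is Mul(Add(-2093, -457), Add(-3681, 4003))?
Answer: -821100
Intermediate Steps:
Mul(Add(-2093, -457), Add(-3681, 4003)) = Mul(-2550, 322) = -821100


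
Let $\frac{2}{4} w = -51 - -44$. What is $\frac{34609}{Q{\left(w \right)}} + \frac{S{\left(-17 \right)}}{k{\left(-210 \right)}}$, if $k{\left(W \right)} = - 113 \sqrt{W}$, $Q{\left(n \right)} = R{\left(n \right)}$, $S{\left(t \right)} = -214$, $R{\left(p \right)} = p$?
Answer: $- \frac{34609}{14} - \frac{107 i \sqrt{210}}{11865} \approx -2472.1 - 0.13069 i$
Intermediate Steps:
$w = -14$ ($w = 2 \left(-51 - -44\right) = 2 \left(-51 + 44\right) = 2 \left(-7\right) = -14$)
$Q{\left(n \right)} = n$
$\frac{34609}{Q{\left(w \right)}} + \frac{S{\left(-17 \right)}}{k{\left(-210 \right)}} = \frac{34609}{-14} - \frac{214}{\left(-113\right) \sqrt{-210}} = 34609 \left(- \frac{1}{14}\right) - \frac{214}{\left(-113\right) i \sqrt{210}} = - \frac{34609}{14} - \frac{214}{\left(-113\right) i \sqrt{210}} = - \frac{34609}{14} - 214 \frac{i \sqrt{210}}{23730} = - \frac{34609}{14} - \frac{107 i \sqrt{210}}{11865}$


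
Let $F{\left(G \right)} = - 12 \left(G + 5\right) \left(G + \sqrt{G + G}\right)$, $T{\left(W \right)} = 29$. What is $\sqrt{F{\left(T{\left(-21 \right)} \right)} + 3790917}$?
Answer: $\sqrt{3779085 - 408 \sqrt{58}} \approx 1943.2$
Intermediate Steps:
$F{\left(G \right)} = - 12 \left(5 + G\right) \left(G + \sqrt{2} \sqrt{G}\right)$ ($F{\left(G \right)} = - 12 \left(5 + G\right) \left(G + \sqrt{2 G}\right) = - 12 \left(5 + G\right) \left(G + \sqrt{2} \sqrt{G}\right)$)
$\sqrt{F{\left(T{\left(-21 \right)} \right)} + 3790917} = \sqrt{\left(\left(-60\right) 29 - 12 \cdot 29^{2} - 60 \sqrt{2} \sqrt{29} - 12 \sqrt{2} \cdot 29^{\frac{3}{2}}\right) + 3790917} = \sqrt{\left(-1740 - 10092 - 60 \sqrt{58} - 12 \sqrt{2} \cdot 29 \sqrt{29}\right) + 3790917} = \sqrt{\left(-1740 - 10092 - 60 \sqrt{58} - 348 \sqrt{58}\right) + 3790917} = \sqrt{\left(-11832 - 408 \sqrt{58}\right) + 3790917} = \sqrt{3779085 - 408 \sqrt{58}}$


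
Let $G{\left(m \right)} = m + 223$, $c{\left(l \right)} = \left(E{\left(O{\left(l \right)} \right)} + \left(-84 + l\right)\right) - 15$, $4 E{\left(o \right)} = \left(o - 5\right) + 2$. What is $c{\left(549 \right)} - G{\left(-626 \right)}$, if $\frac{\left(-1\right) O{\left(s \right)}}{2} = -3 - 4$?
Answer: $\frac{3423}{4} \approx 855.75$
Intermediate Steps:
$O{\left(s \right)} = 14$ ($O{\left(s \right)} = - 2 \left(-3 - 4\right) = \left(-2\right) \left(-7\right) = 14$)
$E{\left(o \right)} = - \frac{3}{4} + \frac{o}{4}$ ($E{\left(o \right)} = \frac{\left(o - 5\right) + 2}{4} = \frac{\left(-5 + o\right) + 2}{4} = \frac{-3 + o}{4} = - \frac{3}{4} + \frac{o}{4}$)
$c{\left(l \right)} = - \frac{385}{4} + l$ ($c{\left(l \right)} = \left(\left(- \frac{3}{4} + \frac{1}{4} \cdot 14\right) + \left(-84 + l\right)\right) - 15 = \left(\left(- \frac{3}{4} + \frac{7}{2}\right) + \left(-84 + l\right)\right) - 15 = \left(\frac{11}{4} + \left(-84 + l\right)\right) - 15 = \left(- \frac{325}{4} + l\right) - 15 = - \frac{385}{4} + l$)
$G{\left(m \right)} = 223 + m$
$c{\left(549 \right)} - G{\left(-626 \right)} = \left(- \frac{385}{4} + 549\right) - \left(223 - 626\right) = \frac{1811}{4} - -403 = \frac{1811}{4} + 403 = \frac{3423}{4}$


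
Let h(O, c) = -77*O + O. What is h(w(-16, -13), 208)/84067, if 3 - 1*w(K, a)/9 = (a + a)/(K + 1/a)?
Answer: -10404/924737 ≈ -0.011251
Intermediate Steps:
w(K, a) = 27 - 18*a/(K + 1/a) (w(K, a) = 27 - 9*(a + a)/(K + 1/a) = 27 - 9*2*a/(K + 1/a) = 27 - 18*a/(K + 1/a))
h(O, c) = -76*O
h(w(-16, -13), 208)/84067 = -684*(3 - 2*(-13)**2 + 3*(-16)*(-13))/(1 - 16*(-13))/84067 = -684*(3 - 2*169 + 624)/(1 + 208)*(1/84067) = -684*(3 - 338 + 624)/209*(1/84067) = -684*289/209*(1/84067) = -76*2601/209*(1/84067) = -10404/11*1/84067 = -10404/924737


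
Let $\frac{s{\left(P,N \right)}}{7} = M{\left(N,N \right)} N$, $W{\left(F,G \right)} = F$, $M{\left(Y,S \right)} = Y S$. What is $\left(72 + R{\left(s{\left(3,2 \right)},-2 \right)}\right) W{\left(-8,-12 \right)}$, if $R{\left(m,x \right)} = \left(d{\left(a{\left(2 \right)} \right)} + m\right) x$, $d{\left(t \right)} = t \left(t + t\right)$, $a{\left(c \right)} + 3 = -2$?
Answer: $1120$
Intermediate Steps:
$a{\left(c \right)} = -5$ ($a{\left(c \right)} = -3 - 2 = -5$)
$M{\left(Y,S \right)} = S Y$
$d{\left(t \right)} = 2 t^{2}$ ($d{\left(t \right)} = t 2 t = 2 t^{2}$)
$s{\left(P,N \right)} = 7 N^{3}$ ($s{\left(P,N \right)} = 7 N N N = 7 N^{2} N = 7 N^{3}$)
$R{\left(m,x \right)} = x \left(50 + m\right)$ ($R{\left(m,x \right)} = \left(2 \left(-5\right)^{2} + m\right) x = \left(2 \cdot 25 + m\right) x = \left(50 + m\right) x = x \left(50 + m\right)$)
$\left(72 + R{\left(s{\left(3,2 \right)},-2 \right)}\right) W{\left(-8,-12 \right)} = \left(72 - 2 \left(50 + 7 \cdot 2^{3}\right)\right) \left(-8\right) = \left(72 - 2 \left(50 + 7 \cdot 8\right)\right) \left(-8\right) = \left(72 - 2 \left(50 + 56\right)\right) \left(-8\right) = \left(72 - 212\right) \left(-8\right) = \left(-140\right) \left(-8\right) = 1120$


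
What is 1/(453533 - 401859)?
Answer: 1/51674 ≈ 1.9352e-5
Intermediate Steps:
1/(453533 - 401859) = 1/51674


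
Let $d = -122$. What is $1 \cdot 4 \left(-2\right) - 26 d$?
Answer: $3164$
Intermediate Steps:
$1 \cdot 4 \left(-2\right) - 26 d = 1 \cdot 4 \left(-2\right) - -3172 = 4 \left(-2\right) + 3172 = -8 + 3172 = 3164$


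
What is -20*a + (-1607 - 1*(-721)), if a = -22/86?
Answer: -37878/43 ≈ -880.88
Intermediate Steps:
a = -11/43 (a = -22*1/86 = -11/43 ≈ -0.25581)
-20*a + (-1607 - 1*(-721)) = -20*(-11/43) + (-1607 - 1*(-721)) = 220/43 + (-1607 + 721) = 220/43 - 886 = -37878/43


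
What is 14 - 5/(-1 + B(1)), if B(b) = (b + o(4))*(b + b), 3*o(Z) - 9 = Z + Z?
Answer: 503/37 ≈ 13.595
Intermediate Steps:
o(Z) = 3 + 2*Z/3 (o(Z) = 3 + (Z + Z)/3 = 3 + (2*Z)/3 = 3 + 2*Z/3)
B(b) = 2*b*(17/3 + b) (B(b) = (b + (3 + (⅔)*4))*(b + b) = (b + (3 + 8/3))*(2*b) = (b + 17/3)*(2*b) = (17/3 + b)*(2*b) = 2*b*(17/3 + b))
14 - 5/(-1 + B(1)) = 14 - 5/(-1 + (⅔)*1*(17 + 3*1)) = 14 - 5/(-1 + (⅔)*1*(17 + 3)) = 14 - 5/(-1 + (⅔)*1*20) = 14 - 5/(-1 + 40/3) = 14 - 5/37/3 = 14 - 5*3/37 = 14 - 15/37 = 503/37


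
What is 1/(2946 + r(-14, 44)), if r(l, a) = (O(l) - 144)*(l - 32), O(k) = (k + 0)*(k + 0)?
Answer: 1/554 ≈ 0.0018051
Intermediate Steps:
O(k) = k**2 (O(k) = k*k = k**2)
r(l, a) = (-144 + l**2)*(-32 + l) (r(l, a) = (l**2 - 144)*(l - 32) = (-144 + l**2)*(-32 + l))
1/(2946 + r(-14, 44)) = 1/(2946 + (4608 + (-14)**3 - 144*(-14) - 32*(-14)**2)) = 1/(2946 + (4608 - 2744 + 2016 - 32*196)) = 1/(2946 + (4608 - 2744 + 2016 - 6272)) = 1/(2946 - 2392) = 1/554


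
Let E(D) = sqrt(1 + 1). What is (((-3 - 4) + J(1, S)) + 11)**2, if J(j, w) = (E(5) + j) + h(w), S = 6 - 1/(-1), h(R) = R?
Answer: (12 + sqrt(2))**2 ≈ 179.94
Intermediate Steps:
E(D) = sqrt(2)
S = 7 (S = 6 - (-1) = 6 - 1*(-1) = 6 + 1 = 7)
J(j, w) = j + w + sqrt(2) (J(j, w) = (sqrt(2) + j) + w = (j + sqrt(2)) + w = j + w + sqrt(2))
(((-3 - 4) + J(1, S)) + 11)**2 = (((-3 - 4) + (1 + 7 + sqrt(2))) + 11)**2 = ((-7 + (8 + sqrt(2))) + 11)**2 = ((1 + sqrt(2)) + 11)**2 = (12 + sqrt(2))**2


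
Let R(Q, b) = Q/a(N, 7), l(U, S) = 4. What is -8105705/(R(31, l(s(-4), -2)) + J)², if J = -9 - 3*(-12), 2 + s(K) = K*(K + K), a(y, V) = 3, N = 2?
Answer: -72951345/12544 ≈ -5815.6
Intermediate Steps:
s(K) = -2 + 2*K² (s(K) = -2 + K*(K + K) = -2 + K*(2*K) = -2 + 2*K²)
R(Q, b) = Q/3
J = 27 (J = -9 + 36 = 27)
-8105705/(R(31, l(s(-4), -2)) + J)² = -8105705/((⅓)*31 + 27)² = -8105705/(31/3 + 27)² = -8105705/((112/3)²) = -8105705/12544/9 = -8105705*9/12544 = -72951345/12544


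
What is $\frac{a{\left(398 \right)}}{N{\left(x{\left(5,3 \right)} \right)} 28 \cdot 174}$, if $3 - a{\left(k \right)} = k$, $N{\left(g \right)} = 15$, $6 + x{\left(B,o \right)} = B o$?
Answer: $- \frac{79}{14616} \approx -0.005405$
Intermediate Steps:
$x{\left(B,o \right)} = -6 + B o$
$a{\left(k \right)} = 3 - k$
$\frac{a{\left(398 \right)}}{N{\left(x{\left(5,3 \right)} \right)} 28 \cdot 174} = \frac{3 - 398}{15 \cdot 28 \cdot 174} = \frac{3 - 398}{420 \cdot 174} = - \frac{395}{73080} = \left(-395\right) \frac{1}{73080} = - \frac{79}{14616}$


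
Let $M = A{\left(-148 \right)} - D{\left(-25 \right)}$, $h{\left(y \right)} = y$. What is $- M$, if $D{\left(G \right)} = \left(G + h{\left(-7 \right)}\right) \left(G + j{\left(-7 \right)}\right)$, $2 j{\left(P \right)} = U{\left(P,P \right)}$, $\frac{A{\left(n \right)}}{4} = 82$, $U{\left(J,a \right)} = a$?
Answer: $584$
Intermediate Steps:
$A{\left(n \right)} = 328$ ($A{\left(n \right)} = 4 \cdot 82 = 328$)
$j{\left(P \right)} = \frac{P}{2}$
$D{\left(G \right)} = \left(-7 + G\right) \left(- \frac{7}{2} + G\right)$ ($D{\left(G \right)} = \left(G - 7\right) \left(G + \frac{1}{2} \left(-7\right)\right) = \left(-7 + G\right) \left(G - \frac{7}{2}\right) = \left(-7 + G\right) \left(- \frac{7}{2} + G\right)$)
$M = -584$ ($M = 328 - \left(\frac{49}{2} + \left(-25\right)^{2} - - \frac{525}{2}\right) = 328 - \left(\frac{49}{2} + 625 + \frac{525}{2}\right) = 328 - 912 = -584$)
$- M = \left(-1\right) \left(-584\right) = 584$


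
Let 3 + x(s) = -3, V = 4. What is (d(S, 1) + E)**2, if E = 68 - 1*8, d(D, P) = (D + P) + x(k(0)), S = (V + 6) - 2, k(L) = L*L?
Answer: 3969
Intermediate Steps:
k(L) = L**2
x(s) = -6 (x(s) = -3 - 3 = -6)
S = 8 (S = (4 + 6) - 2 = 10 - 2 = 8)
d(D, P) = -6 + D + P (d(D, P) = (D + P) - 6 = -6 + D + P)
E = 60 (E = 68 - 8 = 60)
(d(S, 1) + E)**2 = ((-6 + 8 + 1) + 60)**2 = (3 + 60)**2 = 63**2 = 3969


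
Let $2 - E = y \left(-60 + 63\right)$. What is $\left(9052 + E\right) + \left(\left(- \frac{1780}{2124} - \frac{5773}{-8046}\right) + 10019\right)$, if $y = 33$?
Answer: $\frac{9007166213}{474714} \approx 18974.0$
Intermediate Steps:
$E = -97$ ($E = 2 - 33 \left(-60 + 63\right) = 2 - 33 \cdot 3 = 2 - 99 = -97$)
$\left(9052 + E\right) + \left(\left(- \frac{1780}{2124} - \frac{5773}{-8046}\right) + 10019\right) = \left(9052 - 97\right) + \left(\left(- \frac{1780}{2124} - \frac{5773}{-8046}\right) + 10019\right) = 8955 + \left(\left(\left(-1780\right) \frac{1}{2124} - - \frac{5773}{8046}\right) + 10019\right) = 8955 + \left(\left(- \frac{445}{531} + \frac{5773}{8046}\right) + 10019\right) = 8955 + \left(- \frac{57223}{474714} + 10019\right) = 8955 + \frac{4756102343}{474714} = \frac{9007166213}{474714}$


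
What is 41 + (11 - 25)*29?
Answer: -365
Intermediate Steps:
41 + (11 - 25)*29 = 41 - 14*29 = 41 - 406 = -365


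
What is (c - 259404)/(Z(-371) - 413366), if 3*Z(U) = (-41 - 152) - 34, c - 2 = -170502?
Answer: 1289712/1240325 ≈ 1.0398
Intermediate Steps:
c = -170500 (c = 2 - 170502 = -170500)
Z(U) = -227/3 (Z(U) = ((-41 - 152) - 34)/3 = (-193 - 34)/3 = (⅓)*(-227) = -227/3)
(c - 259404)/(Z(-371) - 413366) = (-170500 - 259404)/(-227/3 - 413366) = -429904/(-1240325/3) = -429904*(-3/1240325) = 1289712/1240325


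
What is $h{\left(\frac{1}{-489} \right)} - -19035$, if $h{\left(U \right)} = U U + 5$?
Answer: $\frac{4552863841}{239121} \approx 19040.0$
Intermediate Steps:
$h{\left(U \right)} = 5 + U^{2}$ ($h{\left(U \right)} = U^{2} + 5 = 5 + U^{2}$)
$h{\left(\frac{1}{-489} \right)} - -19035 = \left(5 + \left(\frac{1}{-489}\right)^{2}\right) - -19035 = \left(5 + \left(- \frac{1}{489}\right)^{2}\right) + 19035 = \left(5 + \frac{1}{239121}\right) + 19035 = \frac{1195606}{239121} + 19035 = \frac{4552863841}{239121}$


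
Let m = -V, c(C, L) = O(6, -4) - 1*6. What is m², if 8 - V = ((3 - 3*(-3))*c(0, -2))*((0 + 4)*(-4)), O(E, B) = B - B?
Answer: 1308736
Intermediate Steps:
O(E, B) = 0
c(C, L) = -6 (c(C, L) = 0 - 1*6 = 0 - 6 = -6)
V = -1144 (V = 8 - (3 - 3*(-3))*(-6)*(0 + 4)*(-4) = 8 - (3 + 9)*(-6)*4*(-4) = 8 - 12*(-6)*(-16) = 8 - (-72)*(-16) = 8 - 1*1152 = 8 - 1152 = -1144)
m = 1144 (m = -1*(-1144) = 1144)
m² = 1144² = 1308736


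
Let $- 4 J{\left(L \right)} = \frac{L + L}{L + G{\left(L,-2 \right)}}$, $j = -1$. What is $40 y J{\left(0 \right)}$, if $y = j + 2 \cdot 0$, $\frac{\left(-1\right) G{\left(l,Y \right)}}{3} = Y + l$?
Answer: $0$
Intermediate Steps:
$G{\left(l,Y \right)} = - 3 Y - 3 l$ ($G{\left(l,Y \right)} = - 3 \left(Y + l\right) = - 3 Y - 3 l$)
$J{\left(L \right)} = - \frac{L}{2 \left(6 - 2 L\right)}$ ($J{\left(L \right)} = - \frac{\left(L + L\right) \frac{1}{L - \left(-6 + 3 L\right)}}{4} = - \frac{2 L \frac{1}{L - \left(-6 + 3 L\right)}}{4} = - \frac{2 L \frac{1}{6 - 2 L}}{4} = - \frac{L}{2 \left(6 - 2 L\right)}$)
$y = -1$ ($y = -1 + 2 \cdot 0 = -1 + 0 = -1$)
$40 y J{\left(0 \right)} = 40 \left(-1\right) \frac{1}{4} \cdot 0 \frac{1}{-3 + 0} = - 40 \cdot \frac{1}{4} \cdot 0 \frac{1}{-3} = - 40 \cdot \frac{1}{4} \cdot 0 \left(- \frac{1}{3}\right) = \left(-40\right) 0 = 0$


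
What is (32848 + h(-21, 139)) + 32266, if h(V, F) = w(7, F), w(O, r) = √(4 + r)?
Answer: 65114 + √143 ≈ 65126.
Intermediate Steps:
h(V, F) = √(4 + F)
(32848 + h(-21, 139)) + 32266 = (32848 + √(4 + 139)) + 32266 = (32848 + √143) + 32266 = 65114 + √143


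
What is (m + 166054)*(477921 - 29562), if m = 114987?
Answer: 126007261719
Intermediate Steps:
(m + 166054)*(477921 - 29562) = (114987 + 166054)*(477921 - 29562) = 281041*448359 = 126007261719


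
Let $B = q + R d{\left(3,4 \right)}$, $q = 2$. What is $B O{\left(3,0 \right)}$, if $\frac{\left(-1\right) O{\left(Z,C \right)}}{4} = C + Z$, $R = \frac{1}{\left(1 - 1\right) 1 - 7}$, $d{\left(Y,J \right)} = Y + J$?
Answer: $-12$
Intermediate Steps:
$d{\left(Y,J \right)} = J + Y$
$R = - \frac{1}{7}$ ($R = \frac{1}{0 \cdot 1 - 7} = \frac{1}{0 - 7} = \frac{1}{-7} = - \frac{1}{7} \approx -0.14286$)
$O{\left(Z,C \right)} = - 4 C - 4 Z$ ($O{\left(Z,C \right)} = - 4 \left(C + Z\right) = - 4 C - 4 Z$)
$B = 1$ ($B = 2 - \frac{4 + 3}{7} = 2 - 1 = 1$)
$B O{\left(3,0 \right)} = 1 \left(\left(-4\right) 0 - 12\right) = 1 \left(0 - 12\right) = 1 \left(-12\right) = -12$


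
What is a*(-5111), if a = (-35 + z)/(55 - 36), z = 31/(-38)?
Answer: 366109/38 ≈ 9634.5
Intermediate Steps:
z = -31/38 (z = 31*(-1/38) = -31/38 ≈ -0.81579)
a = -1361/722 (a = (-35 - 31/38)/(55 - 36) = -1361/38/19 = -1361/38*1/19 = -1361/722 ≈ -1.8850)
a*(-5111) = -1361/722*(-5111) = 366109/38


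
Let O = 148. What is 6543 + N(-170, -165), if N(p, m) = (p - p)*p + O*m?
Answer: -17877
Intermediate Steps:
N(p, m) = 148*m (N(p, m) = (p - p)*p + 148*m = 0*p + 148*m = 0 + 148*m = 148*m)
6543 + N(-170, -165) = 6543 + 148*(-165) = 6543 - 24420 = -17877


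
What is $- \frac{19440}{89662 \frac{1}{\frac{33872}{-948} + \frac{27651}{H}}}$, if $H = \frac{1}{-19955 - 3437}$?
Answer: $\frac{496674173429280}{3541649} \approx 1.4024 \cdot 10^{8}$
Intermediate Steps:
$H = - \frac{1}{23392}$ ($H = \frac{1}{-23392} = - \frac{1}{23392} \approx -4.275 \cdot 10^{-5}$)
$- \frac{19440}{89662 \frac{1}{\frac{33872}{-948} + \frac{27651}{H}}} = - \frac{19440}{89662 \frac{1}{\frac{33872}{-948} + \frac{27651}{- \frac{1}{23392}}}} = - \frac{19440}{89662 \frac{1}{33872 \left(- \frac{1}{948}\right) + 27651 \left(-23392\right)}} = - \frac{19440}{89662 \frac{1}{- \frac{8468}{237} - 646812192}} = - \frac{19440}{89662 \frac{1}{- \frac{153294497972}{237}}} = - \frac{19440}{89662 \left(- \frac{237}{153294497972}\right)} = - \frac{19440}{- \frac{10624947}{76647248986}} = \left(-19440\right) \left(- \frac{76647248986}{10624947}\right) = \frac{496674173429280}{3541649}$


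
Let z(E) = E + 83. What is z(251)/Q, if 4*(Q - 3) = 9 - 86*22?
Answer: -1336/1871 ≈ -0.71406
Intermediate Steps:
Q = -1871/4 (Q = 3 + (9 - 86*22)/4 = 3 + (9 - 1892)/4 = 3 + (¼)*(-1883) = 3 - 1883/4 = -1871/4 ≈ -467.75)
z(E) = 83 + E
z(251)/Q = (83 + 251)/(-1871/4) = 334*(-4/1871) = -1336/1871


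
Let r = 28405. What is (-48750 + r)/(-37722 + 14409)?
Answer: 20345/23313 ≈ 0.87269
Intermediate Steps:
(-48750 + r)/(-37722 + 14409) = (-48750 + 28405)/(-37722 + 14409) = -20345/(-23313) = -20345*(-1/23313) = 20345/23313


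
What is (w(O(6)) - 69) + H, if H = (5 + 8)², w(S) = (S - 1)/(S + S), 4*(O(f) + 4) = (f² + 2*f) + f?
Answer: 3817/38 ≈ 100.45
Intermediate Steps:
O(f) = -4 + f²/4 + 3*f/4 (O(f) = -4 + ((f² + 2*f) + f)/4 = -4 + (f² + 3*f)/4 = -4 + (f²/4 + 3*f/4) = -4 + f²/4 + 3*f/4)
w(S) = (-1 + S)/(2*S) (w(S) = (-1 + S)/((2*S)) = (-1 + S)*(1/(2*S)) = (-1 + S)/(2*S))
H = 169 (H = 13² = 169)
(w(O(6)) - 69) + H = ((-1 + (-4 + (¼)*6² + (¾)*6))/(2*(-4 + (¼)*6² + (¾)*6)) - 69) + 169 = ((-1 + (-4 + (¼)*36 + 9/2))/(2*(-4 + (¼)*36 + 9/2)) - 69) + 169 = ((-1 + (-4 + 9 + 9/2))/(2*(-4 + 9 + 9/2)) - 69) + 169 = ((-1 + 19/2)/(2*(19/2)) - 69) + 169 = ((½)*(2/19)*(17/2) - 69) + 169 = (17/38 - 69) + 169 = -2605/38 + 169 = 3817/38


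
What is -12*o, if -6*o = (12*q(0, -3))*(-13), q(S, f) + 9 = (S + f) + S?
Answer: 3744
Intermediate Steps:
q(S, f) = -9 + f + 2*S (q(S, f) = -9 + ((S + f) + S) = -9 + (f + 2*S) = -9 + f + 2*S)
o = -312 (o = -12*(-9 - 3 + 2*0)*(-13)/6 = -12*(-9 - 3 + 0)*(-13)/6 = -12*(-12)*(-13)/6 = -(-24)*(-13) = -1/6*1872 = -312)
-12*o = -12*(-312) = 3744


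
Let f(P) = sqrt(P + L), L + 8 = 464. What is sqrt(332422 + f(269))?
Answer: sqrt(332422 + 5*sqrt(29)) ≈ 576.58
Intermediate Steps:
L = 456 (L = -8 + 464 = 456)
f(P) = sqrt(456 + P) (f(P) = sqrt(P + 456) = sqrt(456 + P))
sqrt(332422 + f(269)) = sqrt(332422 + sqrt(456 + 269)) = sqrt(332422 + sqrt(725)) = sqrt(332422 + 5*sqrt(29))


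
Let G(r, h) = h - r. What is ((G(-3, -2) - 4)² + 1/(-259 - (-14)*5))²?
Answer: 2890000/35721 ≈ 80.905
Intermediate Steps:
((G(-3, -2) - 4)² + 1/(-259 - (-14)*5))² = (((-2 - 1*(-3)) - 4)² + 1/(-259 - (-14)*5))² = (((-2 + 3) - 4)² + 1/(-259 - 1*(-70)))² = ((1 - 4)² + 1/(-259 + 70))² = ((-3)² + 1/(-189))² = (9 - 1/189)² = (1700/189)² = 2890000/35721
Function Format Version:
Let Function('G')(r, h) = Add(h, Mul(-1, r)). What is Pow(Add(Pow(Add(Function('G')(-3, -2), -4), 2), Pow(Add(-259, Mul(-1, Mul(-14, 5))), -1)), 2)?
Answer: Rational(2890000, 35721) ≈ 80.905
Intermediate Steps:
Pow(Add(Pow(Add(Function('G')(-3, -2), -4), 2), Pow(Add(-259, Mul(-1, Mul(-14, 5))), -1)), 2) = Pow(Add(Pow(Add(Add(-2, Mul(-1, -3)), -4), 2), Pow(Add(-259, Mul(-1, Mul(-14, 5))), -1)), 2) = Pow(Add(Pow(Add(Add(-2, 3), -4), 2), Pow(Add(-259, Mul(-1, -70)), -1)), 2) = Pow(Add(Pow(Add(1, -4), 2), Pow(Add(-259, 70), -1)), 2) = Pow(Add(Pow(-3, 2), Pow(-189, -1)), 2) = Pow(Add(9, Rational(-1, 189)), 2) = Pow(Rational(1700, 189), 2) = Rational(2890000, 35721)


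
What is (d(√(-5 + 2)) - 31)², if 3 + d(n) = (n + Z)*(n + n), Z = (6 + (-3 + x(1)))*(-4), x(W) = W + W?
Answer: -3200 + 3200*I*√3 ≈ -3200.0 + 5542.6*I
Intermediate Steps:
x(W) = 2*W
Z = -20 (Z = (6 + (-3 + 2*1))*(-4) = (6 + (-3 + 2))*(-4) = (6 - 1)*(-4) = 5*(-4) = -20)
d(n) = -3 + 2*n*(-20 + n) (d(n) = -3 + (n - 20)*(n + n) = -3 + (-20 + n)*(2*n) = -3 + 2*n*(-20 + n))
(d(√(-5 + 2)) - 31)² = ((-3 - 40*√(-5 + 2) + 2*(√(-5 + 2))²) - 31)² = ((-3 - 40*I*√3 + 2*(√(-3))²) - 31)² = ((-3 - 40*I*√3 + 2*(I*√3)²) - 31)² = ((-3 - 40*I*√3 + 2*(-3)) - 31)² = ((-3 - 40*I*√3 - 6) - 31)² = ((-9 - 40*I*√3) - 31)² = (-40 - 40*I*√3)²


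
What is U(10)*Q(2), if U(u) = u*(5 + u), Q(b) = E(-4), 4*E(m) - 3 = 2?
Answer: 375/2 ≈ 187.50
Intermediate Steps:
E(m) = 5/4 (E(m) = 3/4 + (1/4)*2 = 3/4 + 1/2 = 5/4)
Q(b) = 5/4
U(10)*Q(2) = (10*(5 + 10))*(5/4) = (10*15)*(5/4) = 150*(5/4) = 375/2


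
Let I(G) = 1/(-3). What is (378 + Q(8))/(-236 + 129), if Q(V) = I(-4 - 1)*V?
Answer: -1126/321 ≈ -3.5078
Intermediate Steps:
I(G) = -1/3 (I(G) = 1*(-1/3) = -1/3)
Q(V) = -V/3
(378 + Q(8))/(-236 + 129) = (378 - 1/3*8)/(-236 + 129) = (378 - 8/3)/(-107) = (1126/3)*(-1/107) = -1126/321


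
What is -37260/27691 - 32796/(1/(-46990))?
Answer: 42674158114380/27691 ≈ 1.5411e+9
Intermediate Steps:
-37260/27691 - 32796/(1/(-46990)) = -37260*1/27691 - 32796/(-1/46990) = -37260/27691 - 32796*(-46990) = -37260/27691 + 1541084040 = 42674158114380/27691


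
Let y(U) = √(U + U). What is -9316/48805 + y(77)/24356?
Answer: -9316/48805 + √154/24356 ≈ -0.19037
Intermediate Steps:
y(U) = √2*√U (y(U) = √(2*U) = √2*√U)
-9316/48805 + y(77)/24356 = -9316/48805 + (√2*√77)/24356 = -9316*1/48805 + √154*(1/24356) = -9316/48805 + √154/24356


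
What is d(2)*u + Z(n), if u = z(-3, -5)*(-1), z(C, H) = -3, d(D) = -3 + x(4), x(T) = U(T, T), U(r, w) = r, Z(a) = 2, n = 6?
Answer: 5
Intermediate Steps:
x(T) = T
d(D) = 1 (d(D) = -3 + 4 = 1)
u = 3 (u = -3*(-1) = 3)
d(2)*u + Z(n) = 1*3 + 2 = 3 + 2 = 5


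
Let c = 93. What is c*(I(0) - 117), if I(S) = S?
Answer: -10881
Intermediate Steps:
c*(I(0) - 117) = 93*(0 - 117) = 93*(-117) = -10881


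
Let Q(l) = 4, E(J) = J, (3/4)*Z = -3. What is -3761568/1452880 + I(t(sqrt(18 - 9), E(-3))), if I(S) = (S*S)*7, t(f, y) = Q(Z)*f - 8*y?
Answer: 823547862/90805 ≈ 9069.4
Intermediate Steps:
Z = -4 (Z = (4/3)*(-3) = -4)
t(f, y) = -8*y + 4*f (t(f, y) = 4*f - 8*y = -8*y + 4*f)
I(S) = 7*S**2 (I(S) = S**2*7 = 7*S**2)
-3761568/1452880 + I(t(sqrt(18 - 9), E(-3))) = -3761568/1452880 + 7*(-8*(-3) + 4*sqrt(18 - 9))**2 = -3761568*1/1452880 + 7*(24 + 4*sqrt(9))**2 = -235098/90805 + 7*(24 + 4*3)**2 = -235098/90805 + 7*(24 + 12)**2 = -235098/90805 + 7*36**2 = -235098/90805 + 7*1296 = -235098/90805 + 9072 = 823547862/90805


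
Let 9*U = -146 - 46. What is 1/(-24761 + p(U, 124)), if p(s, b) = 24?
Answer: -1/24737 ≈ -4.0425e-5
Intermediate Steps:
U = -64/3 (U = (-146 - 46)/9 = (⅑)*(-192) = -64/3 ≈ -21.333)
1/(-24761 + p(U, 124)) = 1/(-24761 + 24) = 1/(-24737) = -1/24737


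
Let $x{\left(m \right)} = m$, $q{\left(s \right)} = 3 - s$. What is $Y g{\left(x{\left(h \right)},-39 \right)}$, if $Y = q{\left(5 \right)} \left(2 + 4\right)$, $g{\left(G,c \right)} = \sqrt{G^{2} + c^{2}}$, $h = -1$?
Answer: $- 12 \sqrt{1522} \approx -468.15$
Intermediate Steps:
$Y = -12$ ($Y = \left(3 - 5\right) \left(2 + 4\right) = \left(3 - 5\right) 6 = \left(-2\right) 6 = -12$)
$Y g{\left(x{\left(h \right)},-39 \right)} = - 12 \sqrt{\left(-1\right)^{2} + \left(-39\right)^{2}} = - 12 \sqrt{1 + 1521} = - 12 \sqrt{1522}$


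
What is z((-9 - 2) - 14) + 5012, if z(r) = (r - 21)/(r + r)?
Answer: 125323/25 ≈ 5012.9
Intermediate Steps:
z(r) = (-21 + r)/(2*r) (z(r) = (-21 + r)/((2*r)) = (-21 + r)*(1/(2*r)) = (-21 + r)/(2*r))
z((-9 - 2) - 14) + 5012 = (-21 + ((-9 - 2) - 14))/(2*((-9 - 2) - 14)) + 5012 = (-21 + (-11 - 14))/(2*(-11 - 14)) + 5012 = (½)*(-21 - 25)/(-25) + 5012 = (½)*(-1/25)*(-46) + 5012 = 23/25 + 5012 = 125323/25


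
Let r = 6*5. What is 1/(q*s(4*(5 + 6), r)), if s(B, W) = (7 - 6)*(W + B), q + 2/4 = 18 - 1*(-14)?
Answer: 1/2331 ≈ 0.00042900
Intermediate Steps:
r = 30
q = 63/2 (q = -½ + (18 - 1*(-14)) = -½ + (18 + 14) = -½ + 32 = 63/2 ≈ 31.500)
s(B, W) = B + W (s(B, W) = 1*(B + W) = B + W)
1/(q*s(4*(5 + 6), r)) = 1/(63*(4*(5 + 6) + 30)/2) = 1/(63*(4*11 + 30)/2) = 1/(63*(44 + 30)/2) = 1/((63/2)*74) = 1/2331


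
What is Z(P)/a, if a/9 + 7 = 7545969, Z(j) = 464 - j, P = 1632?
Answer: -584/33956829 ≈ -1.7198e-5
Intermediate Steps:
a = 67913658 (a = -63 + 9*7545969 = -63 + 67913721 = 67913658)
Z(P)/a = (464 - 1*1632)/67913658 = (464 - 1632)*(1/67913658) = -1168*1/67913658 = -584/33956829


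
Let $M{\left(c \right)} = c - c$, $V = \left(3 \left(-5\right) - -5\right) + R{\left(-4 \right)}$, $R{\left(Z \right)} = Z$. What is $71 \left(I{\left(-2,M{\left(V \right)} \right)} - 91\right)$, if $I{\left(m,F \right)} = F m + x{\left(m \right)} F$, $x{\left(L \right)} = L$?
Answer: $-6461$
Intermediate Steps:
$V = -14$ ($V = \left(3 \left(-5\right) - -5\right) - 4 = \left(-15 + 5\right) - 4 = -10 - 4 = -14$)
$M{\left(c \right)} = 0$
$I{\left(m,F \right)} = 2 F m$ ($I{\left(m,F \right)} = F m + m F = F m + F m = 2 F m$)
$71 \left(I{\left(-2,M{\left(V \right)} \right)} - 91\right) = 71 \left(2 \cdot 0 \left(-2\right) - 91\right) = 71 \left(0 - 91\right) = 71 \left(-91\right) = -6461$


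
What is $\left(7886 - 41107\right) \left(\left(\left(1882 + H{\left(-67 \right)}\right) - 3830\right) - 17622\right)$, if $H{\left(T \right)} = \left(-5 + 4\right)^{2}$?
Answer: $650101749$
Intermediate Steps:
$H{\left(T \right)} = 1$ ($H{\left(T \right)} = \left(-1\right)^{2} = 1$)
$\left(7886 - 41107\right) \left(\left(\left(1882 + H{\left(-67 \right)}\right) - 3830\right) - 17622\right) = \left(7886 - 41107\right) \left(\left(\left(1882 + 1\right) - 3830\right) - 17622\right) = - 33221 \left(\left(1883 - 3830\right) - 17622\right) = - 33221 \left(-1947 - 17622\right) = \left(-33221\right) \left(-19569\right) = 650101749$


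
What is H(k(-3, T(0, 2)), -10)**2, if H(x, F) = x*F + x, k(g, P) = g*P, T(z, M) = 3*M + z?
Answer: 26244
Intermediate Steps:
T(z, M) = z + 3*M
k(g, P) = P*g
H(x, F) = x + F*x (H(x, F) = F*x + x = x + F*x)
H(k(-3, T(0, 2)), -10)**2 = (((0 + 3*2)*(-3))*(1 - 10))**2 = (((0 + 6)*(-3))*(-9))**2 = ((6*(-3))*(-9))**2 = (-18*(-9))**2 = 162**2 = 26244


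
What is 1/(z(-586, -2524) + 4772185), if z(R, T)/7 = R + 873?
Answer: 1/4774194 ≈ 2.0946e-7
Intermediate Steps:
z(R, T) = 6111 + 7*R (z(R, T) = 7*(R + 873) = 7*(873 + R) = 6111 + 7*R)
1/(z(-586, -2524) + 4772185) = 1/((6111 + 7*(-586)) + 4772185) = 1/((6111 - 4102) + 4772185) = 1/(2009 + 4772185) = 1/4774194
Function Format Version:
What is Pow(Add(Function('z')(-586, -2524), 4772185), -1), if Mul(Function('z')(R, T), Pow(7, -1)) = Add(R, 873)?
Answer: Rational(1, 4774194) ≈ 2.0946e-7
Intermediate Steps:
Function('z')(R, T) = Add(6111, Mul(7, R)) (Function('z')(R, T) = Mul(7, Add(R, 873)) = Mul(7, Add(873, R)) = Add(6111, Mul(7, R)))
Pow(Add(Function('z')(-586, -2524), 4772185), -1) = Pow(Add(Add(6111, Mul(7, -586)), 4772185), -1) = Pow(Add(Add(6111, -4102), 4772185), -1) = Pow(Add(2009, 4772185), -1) = Pow(4774194, -1) = Rational(1, 4774194)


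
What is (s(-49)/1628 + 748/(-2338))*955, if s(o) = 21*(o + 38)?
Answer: -76305455/173012 ≈ -441.04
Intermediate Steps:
s(o) = 798 + 21*o (s(o) = 21*(38 + o) = 798 + 21*o)
(s(-49)/1628 + 748/(-2338))*955 = ((798 + 21*(-49))/1628 + 748/(-2338))*955 = ((798 - 1029)*(1/1628) + 748*(-1/2338))*955 = (-231*1/1628 - 374/1169)*955 = (-21/148 - 374/1169)*955 = -79901/173012*955 = -76305455/173012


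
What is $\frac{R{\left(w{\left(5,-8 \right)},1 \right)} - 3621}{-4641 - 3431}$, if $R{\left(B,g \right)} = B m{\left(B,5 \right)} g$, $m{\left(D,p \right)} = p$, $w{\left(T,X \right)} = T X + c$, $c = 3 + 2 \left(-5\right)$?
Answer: $\frac{482}{1009} \approx 0.4777$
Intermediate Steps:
$c = -7$ ($c = 3 - 10 = -7$)
$w{\left(T,X \right)} = -7 + T X$ ($w{\left(T,X \right)} = T X - 7 = -7 + T X$)
$R{\left(B,g \right)} = 5 B g$ ($R{\left(B,g \right)} = B 5 g = 5 B g$)
$\frac{R{\left(w{\left(5,-8 \right)},1 \right)} - 3621}{-4641 - 3431} = \frac{5 \left(-7 + 5 \left(-8\right)\right) 1 - 3621}{-4641 - 3431} = \frac{5 \left(-7 - 40\right) 1 - 3621}{-8072} = \left(5 \left(-47\right) 1 - 3621\right) \left(- \frac{1}{8072}\right) = \left(-235 - 3621\right) \left(- \frac{1}{8072}\right) = \left(-3856\right) \left(- \frac{1}{8072}\right) = \frac{482}{1009}$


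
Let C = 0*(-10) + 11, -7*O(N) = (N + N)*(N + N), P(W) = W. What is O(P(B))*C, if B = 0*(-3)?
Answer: 0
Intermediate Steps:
B = 0
O(N) = -4*N²/7 (O(N) = -(N + N)*(N + N)/7 = -2*N*2*N/7 = -4*N²/7)
C = 11 (C = 0 + 11 = 11)
O(P(B))*C = -4/7*0²*11 = -4/7*0*11 = 0*11 = 0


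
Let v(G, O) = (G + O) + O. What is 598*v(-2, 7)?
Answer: 7176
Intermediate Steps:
v(G, O) = G + 2*O
598*v(-2, 7) = 598*(-2 + 2*7) = 598*(-2 + 14) = 598*12 = 7176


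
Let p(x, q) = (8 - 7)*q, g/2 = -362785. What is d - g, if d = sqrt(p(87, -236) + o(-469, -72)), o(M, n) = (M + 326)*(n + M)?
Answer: 725570 + sqrt(77127) ≈ 7.2585e+5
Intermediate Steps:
g = -725570 (g = 2*(-362785) = -725570)
o(M, n) = (326 + M)*(M + n)
p(x, q) = q (p(x, q) = 1*q = q)
d = sqrt(77127) (d = sqrt(-236 + ((-469)**2 + 326*(-469) + 326*(-72) - 469*(-72))) = sqrt(-236 + (219961 - 152894 - 23472 + 33768)) = sqrt(-236 + 77363) = sqrt(77127) ≈ 277.72)
d - g = sqrt(77127) - 1*(-725570) = sqrt(77127) + 725570 = 725570 + sqrt(77127)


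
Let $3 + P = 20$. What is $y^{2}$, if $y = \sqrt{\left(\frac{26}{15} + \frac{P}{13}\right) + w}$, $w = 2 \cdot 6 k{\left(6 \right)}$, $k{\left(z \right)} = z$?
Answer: $\frac{14633}{195} \approx 75.041$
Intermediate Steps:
$P = 17$ ($P = -3 + 20 = 17$)
$w = 72$ ($w = 2 \cdot 6 \cdot 6 = 12 \cdot 6 = 72$)
$y = \frac{\sqrt{2853435}}{195}$ ($y = \sqrt{\left(\frac{26}{15} + \frac{17}{13}\right) + 72} = \sqrt{\frac{593}{195} + 72} = \sqrt{\frac{14633}{195}} = \frac{\sqrt{2853435}}{195} \approx 8.6626$)
$y^{2} = \left(\frac{\sqrt{2853435}}{195}\right)^{2} = \frac{14633}{195}$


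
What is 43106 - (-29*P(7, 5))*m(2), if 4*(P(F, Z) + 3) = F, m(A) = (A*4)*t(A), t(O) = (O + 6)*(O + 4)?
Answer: 29186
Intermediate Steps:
t(O) = (4 + O)*(6 + O) (t(O) = (6 + O)*(4 + O) = (4 + O)*(6 + O))
m(A) = 4*A*(24 + A² + 10*A) (m(A) = (A*4)*(24 + A² + 10*A) = (4*A)*(24 + A² + 10*A) = 4*A*(24 + A² + 10*A))
P(F, Z) = -3 + F/4
43106 - (-29*P(7, 5))*m(2) = 43106 - (-29*(-3 + (¼)*7))*4*2*(24 + 2² + 10*2) = 43106 - (-29*(-3 + 7/4))*4*2*(24 + 4 + 20) = 43106 - (-29*(-5/4))*4*2*48 = 43106 - 145*384/4 = 43106 - 1*13920 = 43106 - 13920 = 29186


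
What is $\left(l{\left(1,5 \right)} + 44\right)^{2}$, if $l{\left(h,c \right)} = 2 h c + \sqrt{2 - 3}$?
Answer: $\left(54 + i\right)^{2} \approx 2915.0 + 108.0 i$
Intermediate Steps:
$l{\left(h,c \right)} = i + 2 c h$ ($l{\left(h,c \right)} = 2 c h + \sqrt{-1} = 2 c h + i = i + 2 c h$)
$\left(l{\left(1,5 \right)} + 44\right)^{2} = \left(\left(i + 2 \cdot 5 \cdot 1\right) + 44\right)^{2} = \left(\left(i + 10\right) + 44\right)^{2} = \left(\left(10 + i\right) + 44\right)^{2} = \left(54 + i\right)^{2}$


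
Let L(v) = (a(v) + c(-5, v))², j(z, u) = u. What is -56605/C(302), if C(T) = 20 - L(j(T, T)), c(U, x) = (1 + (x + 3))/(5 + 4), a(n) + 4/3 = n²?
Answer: 101889/14983432784 ≈ 6.8001e-6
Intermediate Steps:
a(n) = -4/3 + n²
c(U, x) = 4/9 + x/9 (c(U, x) = (1 + (3 + x))/9 = (4 + x)*(⅑) = 4/9 + x/9)
L(v) = (-8/9 + v² + v/9)² (L(v) = ((-4/3 + v²) + (4/9 + v/9))² = (-8/9 + v² + v/9)²)
C(T) = 20 - (-8 + T + 9*T²)²/81
-56605/C(302) = -56605/(20 - (-8 + 302 + 9*302²)²/81) = -56605/(20 - (-8 + 302 + 9*91204)²/81) = -56605/(20 - (-8 + 302 + 820836)²/81) = -56605/(20 - 1/81*821130²) = -56605/(20 - 1/81*674254476900) = -56605/(20 - 74917164100/9) = -56605/(-74917163920/9) = -56605*(-9/74917163920) = 101889/14983432784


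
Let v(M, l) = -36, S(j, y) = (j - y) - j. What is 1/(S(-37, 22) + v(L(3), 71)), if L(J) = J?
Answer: -1/58 ≈ -0.017241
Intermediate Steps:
S(j, y) = -y
1/(S(-37, 22) + v(L(3), 71)) = 1/(-1*22 - 36) = 1/(-22 - 36) = 1/(-58) = -1/58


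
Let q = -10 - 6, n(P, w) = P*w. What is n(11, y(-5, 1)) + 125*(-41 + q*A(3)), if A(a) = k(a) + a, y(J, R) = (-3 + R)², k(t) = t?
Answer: -17081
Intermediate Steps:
A(a) = 2*a (A(a) = a + a = 2*a)
q = -16
n(11, y(-5, 1)) + 125*(-41 + q*A(3)) = 11*(-3 + 1)² + 125*(-41 - 32*3) = 11*(-2)² + 125*(-41 - 16*6) = 11*4 + 125*(-41 - 96) = 44 + 125*(-137) = 44 - 17125 = -17081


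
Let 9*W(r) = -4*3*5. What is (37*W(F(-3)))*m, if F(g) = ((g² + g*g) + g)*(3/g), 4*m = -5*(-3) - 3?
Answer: -740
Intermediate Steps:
m = 3 (m = (-5*(-3) - 3)/4 = (15 - 3)/4 = (¼)*12 = 3)
F(g) = 3*(g + 2*g²)/g (F(g) = ((g² + g²) + g)*(3/g) = (2*g² + g)*(3/g) = (g + 2*g²)*(3/g) = 3*(g + 2*g²)/g)
W(r) = -20/3 (W(r) = (-4*3*5)/9 = (-12*5)/9 = (⅑)*(-60) = -20/3)
(37*W(F(-3)))*m = (37*(-20/3))*3 = -740/3*3 = -740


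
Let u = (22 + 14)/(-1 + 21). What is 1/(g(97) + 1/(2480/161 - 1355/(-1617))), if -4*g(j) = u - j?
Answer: 604045/14413462 ≈ 0.041908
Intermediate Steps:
u = 9/5 (u = 36/20 = 36*(1/20) = 9/5 ≈ 1.8000)
g(j) = -9/20 + j/4 (g(j) = -(9/5 - j)/4 = -9/20 + j/4)
1/(g(97) + 1/(2480/161 - 1355/(-1617))) = 1/((-9/20 + (1/4)*97) + 1/(2480/161 - 1355/(-1617))) = 1/((-9/20 + 97/4) + 1/(2480*(1/161) - 1355*(-1/1617))) = 1/(119/5 + 1/(2480/161 + 1355/1617)) = 1/(119/5 + 1/(604045/37191)) = 1/(119/5 + 37191/604045) = 1/(14413462/604045) = 604045/14413462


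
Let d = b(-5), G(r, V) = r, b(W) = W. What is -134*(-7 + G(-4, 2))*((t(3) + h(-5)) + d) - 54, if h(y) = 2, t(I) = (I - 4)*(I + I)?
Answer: -13320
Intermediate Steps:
t(I) = 2*I*(-4 + I) (t(I) = (-4 + I)*(2*I) = 2*I*(-4 + I))
d = -5
-134*(-7 + G(-4, 2))*((t(3) + h(-5)) + d) - 54 = -134*(-7 - 4)*((2*3*(-4 + 3) + 2) - 5) - 54 = -(-1474)*((2*3*(-1) + 2) - 5) - 54 = -(-1474)*((-6 + 2) - 5) - 54 = -(-1474)*(-4 - 5) - 54 = -(-1474)*(-9) - 54 = -134*99 - 54 = -13266 - 54 = -13320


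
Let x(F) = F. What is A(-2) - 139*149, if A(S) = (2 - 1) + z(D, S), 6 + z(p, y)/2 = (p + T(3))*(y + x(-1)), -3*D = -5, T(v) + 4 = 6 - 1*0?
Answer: -20744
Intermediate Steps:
T(v) = 2 (T(v) = -4 + (6 - 1*0) = -4 + (6 + 0) = -4 + 6 = 2)
D = 5/3 (D = -⅓*(-5) = 5/3 ≈ 1.6667)
z(p, y) = -12 + 2*(-1 + y)*(2 + p) (z(p, y) = -12 + 2*((p + 2)*(y - 1)) = -12 + 2*((2 + p)*(-1 + y)) = -12 + 2*((-1 + y)*(2 + p)) = -12 + 2*(-1 + y)*(2 + p))
A(S) = -55/3 + 22*S/3 (A(S) = (2 - 1) + (-16 - 2*5/3 + 4*S + 2*(5/3)*S) = 1 + (-16 - 10/3 + 4*S + 10*S/3) = 1 + (-58/3 + 22*S/3) = -55/3 + 22*S/3)
A(-2) - 139*149 = (-55/3 + (22/3)*(-2)) - 139*149 = (-55/3 - 44/3) - 20711 = -33 - 20711 = -20744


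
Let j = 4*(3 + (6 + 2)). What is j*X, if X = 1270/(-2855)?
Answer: -11176/571 ≈ -19.573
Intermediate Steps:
X = -254/571 (X = 1270*(-1/2855) = -254/571 ≈ -0.44483)
j = 44 (j = 4*(3 + 8) = 4*11 = 44)
j*X = 44*(-254/571) = -11176/571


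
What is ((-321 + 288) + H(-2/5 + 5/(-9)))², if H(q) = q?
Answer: 2334784/2025 ≈ 1153.0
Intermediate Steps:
((-321 + 288) + H(-2/5 + 5/(-9)))² = ((-321 + 288) + (-2/5 + 5/(-9)))² = (-33 + (-2*⅕ + 5*(-⅑)))² = (-33 + (-⅖ - 5/9))² = (-33 - 43/45)² = (-1528/45)² = 2334784/2025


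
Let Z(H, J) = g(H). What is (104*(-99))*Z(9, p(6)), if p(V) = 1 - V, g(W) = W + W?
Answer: -185328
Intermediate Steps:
g(W) = 2*W
Z(H, J) = 2*H
(104*(-99))*Z(9, p(6)) = (104*(-99))*(2*9) = -10296*18 = -185328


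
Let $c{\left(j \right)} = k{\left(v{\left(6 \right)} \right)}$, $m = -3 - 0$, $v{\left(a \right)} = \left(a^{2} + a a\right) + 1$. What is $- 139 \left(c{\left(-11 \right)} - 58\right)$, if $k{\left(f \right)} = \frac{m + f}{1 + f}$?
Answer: $\frac{293429}{37} \approx 7930.5$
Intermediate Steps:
$v{\left(a \right)} = 1 + 2 a^{2}$ ($v{\left(a \right)} = \left(a^{2} + a^{2}\right) + 1 = 2 a^{2} + 1 = 1 + 2 a^{2}$)
$m = -3$ ($m = -3 + 0 = -3$)
$k{\left(f \right)} = \frac{-3 + f}{1 + f}$
$c{\left(j \right)} = \frac{35}{37}$ ($c{\left(j \right)} = \frac{-3 + \left(1 + 2 \cdot 6^{2}\right)}{1 + \left(1 + 2 \cdot 6^{2}\right)} = \frac{-3 + \left(1 + 2 \cdot 36\right)}{1 + \left(1 + 2 \cdot 36\right)} = \frac{-3 + \left(1 + 72\right)}{1 + \left(1 + 72\right)} = \frac{-3 + 73}{1 + 73} = \frac{1}{74} \cdot 70 = \frac{35}{37}$)
$- 139 \left(c{\left(-11 \right)} - 58\right) = - 139 \left(\frac{35}{37} - 58\right) = \left(-139\right) \left(- \frac{2111}{37}\right) = \frac{293429}{37}$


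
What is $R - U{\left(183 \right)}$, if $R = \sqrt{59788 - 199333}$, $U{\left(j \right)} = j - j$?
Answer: $3 i \sqrt{15505} \approx 373.56 i$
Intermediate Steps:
$U{\left(j \right)} = 0$
$R = 3 i \sqrt{15505}$ ($R = \sqrt{-139545} = 3 i \sqrt{15505} \approx 373.56 i$)
$R - U{\left(183 \right)} = 3 i \sqrt{15505} - 0 = 3 i \sqrt{15505} + 0 = 3 i \sqrt{15505}$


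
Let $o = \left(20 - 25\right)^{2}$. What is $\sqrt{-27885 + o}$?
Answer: $2 i \sqrt{6965} \approx 166.91 i$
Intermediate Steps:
$o = 25$ ($o = \left(-5\right)^{2} = 25$)
$\sqrt{-27885 + o} = \sqrt{-27885 + 25} = \sqrt{-27860} = 2 i \sqrt{6965}$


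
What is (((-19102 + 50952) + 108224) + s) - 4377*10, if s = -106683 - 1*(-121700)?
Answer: 111321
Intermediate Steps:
s = 15017 (s = -106683 + 121700 = 15017)
(((-19102 + 50952) + 108224) + s) - 4377*10 = (((-19102 + 50952) + 108224) + 15017) - 4377*10 = ((31850 + 108224) + 15017) - 43770 = (140074 + 15017) - 43770 = 155091 - 43770 = 111321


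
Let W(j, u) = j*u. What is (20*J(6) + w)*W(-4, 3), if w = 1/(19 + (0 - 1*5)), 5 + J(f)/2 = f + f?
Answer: -23526/7 ≈ -3360.9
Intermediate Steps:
J(f) = -10 + 4*f (J(f) = -10 + 2*(f + f) = -10 + 2*(2*f) = -10 + 4*f)
w = 1/14 (w = 1/(19 + (0 - 5)) = 1/(19 - 5) = 1/14 ≈ 0.071429)
(20*J(6) + w)*W(-4, 3) = (20*(-10 + 4*6) + 1/14)*(-4*3) = (20*(-10 + 24) + 1/14)*(-12) = (20*14 + 1/14)*(-12) = (280 + 1/14)*(-12) = (3921/14)*(-12) = -23526/7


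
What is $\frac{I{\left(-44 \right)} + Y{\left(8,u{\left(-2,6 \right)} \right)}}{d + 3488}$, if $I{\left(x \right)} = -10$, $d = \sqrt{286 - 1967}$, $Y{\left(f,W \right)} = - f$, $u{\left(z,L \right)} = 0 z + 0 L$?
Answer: $- \frac{62784}{12167825} + \frac{738 i}{12167825} \approx -0.0051598 + 6.0652 \cdot 10^{-5} i$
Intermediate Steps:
$u{\left(z,L \right)} = 0$ ($u{\left(z,L \right)} = 0 + 0 = 0$)
$d = 41 i$ ($d = \sqrt{-1681} = 41 i \approx 41.0 i$)
$\frac{I{\left(-44 \right)} + Y{\left(8,u{\left(-2,6 \right)} \right)}}{d + 3488} = \frac{-10 - 8}{41 i + 3488} = \frac{-10 - 8}{3488 + 41 i} = - 18 \frac{3488 - 41 i}{12167825} = - \frac{18 \left(3488 - 41 i\right)}{12167825}$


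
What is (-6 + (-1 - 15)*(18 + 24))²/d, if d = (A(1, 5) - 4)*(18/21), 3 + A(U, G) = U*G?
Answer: -268149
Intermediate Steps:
A(U, G) = -3 + G*U (A(U, G) = -3 + U*G = -3 + G*U)
d = -12/7 (d = ((-3 + 5*1) - 4)*(18/21) = ((-3 + 5) - 4)*(18*(1/21)) = (2 - 4)*(6/7) = -2*6/7 = -12/7 ≈ -1.7143)
(-6 + (-1 - 15)*(18 + 24))²/d = (-6 + (-1 - 15)*(18 + 24))²/(-12/7) = (-6 - 16*42)²*(-7/12) = (-6 - 672)²*(-7/12) = (-678)²*(-7/12) = 459684*(-7/12) = -268149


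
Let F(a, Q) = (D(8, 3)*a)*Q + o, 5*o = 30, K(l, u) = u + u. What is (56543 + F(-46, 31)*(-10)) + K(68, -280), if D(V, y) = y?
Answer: 98703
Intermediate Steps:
K(l, u) = 2*u
o = 6 (o = (⅕)*30 = 6)
F(a, Q) = 6 + 3*Q*a (F(a, Q) = (3*a)*Q + 6 = 3*Q*a + 6 = 6 + 3*Q*a)
(56543 + F(-46, 31)*(-10)) + K(68, -280) = (56543 + (6 + 3*31*(-46))*(-10)) + 2*(-280) = (56543 + (6 - 4278)*(-10)) - 560 = (56543 - 4272*(-10)) - 560 = (56543 + 42720) - 560 = 99263 - 560 = 98703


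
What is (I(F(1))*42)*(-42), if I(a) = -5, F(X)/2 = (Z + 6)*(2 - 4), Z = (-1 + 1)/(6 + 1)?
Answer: 8820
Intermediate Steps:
Z = 0 (Z = 0/7 = 0*(⅐) = 0)
F(X) = -24 (F(X) = 2*((0 + 6)*(2 - 4)) = 2*(6*(-2)) = 2*(-12) = -24)
(I(F(1))*42)*(-42) = -5*42*(-42) = -210*(-42) = 8820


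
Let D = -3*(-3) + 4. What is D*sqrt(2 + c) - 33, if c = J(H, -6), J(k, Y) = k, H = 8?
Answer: -33 + 13*sqrt(10) ≈ 8.1096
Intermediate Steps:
c = 8
D = 13 (D = 9 + 4 = 13)
D*sqrt(2 + c) - 33 = 13*sqrt(2 + 8) - 33 = 13*sqrt(10) - 33 = -33 + 13*sqrt(10)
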